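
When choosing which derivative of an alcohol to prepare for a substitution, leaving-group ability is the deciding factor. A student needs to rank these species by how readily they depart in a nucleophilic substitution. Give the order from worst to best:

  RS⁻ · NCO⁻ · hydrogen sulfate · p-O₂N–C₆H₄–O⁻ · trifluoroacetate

A good leaving group is a weak base: the lower the pKₐ of its conjugate acid, the more readily it departs.
hydrogen sulfate: pKₐ(H₂SO₄) ≈ -3
trifluoroacetate: pKₐ(CF₃COOH) ≈ 0.2
NCO⁻: pKₐ(HOCN) ≈ 3.5
p-O₂N–C₆H₄–O⁻: pKₐ(p-nitrophenol) ≈ 7.2
RS⁻: pKₐ(RSH (a thiol)) ≈ 10.5
Listed from poorest to best leaving group as asked.

RS⁻ < p-O₂N–C₆H₄–O⁻ < NCO⁻ < trifluoroacetate < hydrogen sulfate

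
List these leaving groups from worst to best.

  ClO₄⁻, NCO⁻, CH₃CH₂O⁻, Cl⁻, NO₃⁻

Leaving-group ability tracks the stability of the departed species; conjugate-acid pKₐ is the usual yardstick (lower pKₐ → better LG).
ClO₄⁻: pKₐ(HClO₄) ≈ -10 — extremely weak base; rarely used for safety reasons
Cl⁻: pKₐ(HCl) ≈ -7 — moderately weak base
NO₃⁻: pKₐ(HNO₃) ≈ -1.3 — resonance-delocalised over three oxygens
NCO⁻: pKₐ(HOCN) ≈ 3.5 — resonance between N and O
CH₃CH₂O⁻: pKₐ(CH₃CH₂OH) ≈ 16 — strong base; alkoxides do not leave unassisted
The question asks for worst first, so the sequence is read in increasing leaving-group ability.

CH₃CH₂O⁻ < NCO⁻ < NO₃⁻ < Cl⁻ < ClO₄⁻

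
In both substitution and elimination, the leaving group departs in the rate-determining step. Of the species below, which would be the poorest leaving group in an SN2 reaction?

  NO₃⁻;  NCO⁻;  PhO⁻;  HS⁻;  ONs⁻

PhO⁻

Leaving-group ability tracks the stability of the departed species; conjugate-acid pKₐ is the usual yardstick (lower pKₐ → better LG).
ONs⁻: pKₐ(p-O₂NC₆H₄SO₃H) ≈ -3.5
NO₃⁻: pKₐ(HNO₃) ≈ -1.3
NCO⁻: pKₐ(HOCN) ≈ 3.5
HS⁻: pKₐ(H₂S) ≈ 7
PhO⁻: pKₐ(C₆H₅OH (phenol)) ≈ 10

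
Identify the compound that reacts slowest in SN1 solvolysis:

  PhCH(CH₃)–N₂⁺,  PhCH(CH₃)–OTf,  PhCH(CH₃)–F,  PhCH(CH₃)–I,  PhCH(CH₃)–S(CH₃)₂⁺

The skeletons are identical, so relative rate is governed entirely by leaving-group ability.
The more stable X⁻ (or X) is on its own — i.e. the weaker a base it is — the better a leaving group it makes.
PhCH(CH₃)–N₂⁺ loses N₂: no meaningful conjugate acid; N₂ departs as an exceptionally stable neutral molecule
PhCH(CH₃)–OTf loses OTf⁻: pKₐ(CF₃SO₃H (triflic acid)) ≈ -14
PhCH(CH₃)–I loses I⁻: pKₐ(HI) ≈ -10
PhCH(CH₃)–S(CH₃)₂⁺ loses SR'₂: pKₐ(R'₂SH⁺) ≈ -7
PhCH(CH₃)–F loses F⁻: pKₐ(HF) ≈ 3.2

PhCH(CH₃)–F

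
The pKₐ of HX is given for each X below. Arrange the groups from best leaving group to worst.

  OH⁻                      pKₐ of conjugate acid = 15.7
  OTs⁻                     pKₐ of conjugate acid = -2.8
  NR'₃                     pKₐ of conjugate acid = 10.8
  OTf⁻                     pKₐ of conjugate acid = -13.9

OTf⁻ > OTs⁻ > NR'₃ > OH⁻

Lower conjugate-acid pKₐ ⇒ weaker base ⇒ better leaving group.
Sorting by the given values: OTf⁻ (-13.9), OTs⁻ (-2.8), NR'₃ (10.8), OH⁻ (15.7).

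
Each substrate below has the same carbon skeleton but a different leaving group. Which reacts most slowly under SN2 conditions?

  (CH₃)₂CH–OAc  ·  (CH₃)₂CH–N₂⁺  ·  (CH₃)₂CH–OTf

(CH₃)₂CH–OAc

Same R in every case — rank the leaving groups.
A good leaving group is a weak base: the lower the pKₐ of its conjugate acid, the more readily it departs.
(CH₃)₂CH–N₂⁺ loses N₂: no meaningful conjugate acid; N₂ departs as an exceptionally stable neutral molecule
(CH₃)₂CH–OTf loses OTf⁻: pKₐ(CF₃SO₃H (triflic acid)) ≈ -14
(CH₃)₂CH–OAc loses AcO⁻: pKₐ(CH₃COOH) ≈ 4.8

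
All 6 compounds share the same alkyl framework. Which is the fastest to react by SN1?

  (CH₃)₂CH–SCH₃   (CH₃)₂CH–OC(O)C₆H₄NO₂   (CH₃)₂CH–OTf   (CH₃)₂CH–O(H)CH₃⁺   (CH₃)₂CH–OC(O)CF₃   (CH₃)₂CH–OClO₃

Identical carbon frameworks mean the comparison reduces to leaving-group quality.
Leaving-group ability tracks the stability of the departed species; conjugate-acid pKₐ is the usual yardstick (lower pKₐ → better LG).
(CH₃)₂CH–OTf loses OTf⁻: pKₐ(CF₃SO₃H (triflic acid)) ≈ -14
(CH₃)₂CH–OClO₃ loses ClO₄⁻: pKₐ(HClO₄) ≈ -10
(CH₃)₂CH–O(H)CH₃⁺ loses R'OH: pKₐ(R'OH₂⁺) ≈ -2.4
(CH₃)₂CH–OC(O)CF₃ loses CF₃COO⁻: pKₐ(CF₃COOH) ≈ 0.2
(CH₃)₂CH–OC(O)C₆H₄NO₂ loses p-O₂N–C₆H₄–COO⁻: pKₐ(p-nitrobenzoic acid) ≈ 3.4
(CH₃)₂CH–SCH₃ loses RS⁻: pKₐ(RSH (a thiol)) ≈ 10.5

(CH₃)₂CH–OTf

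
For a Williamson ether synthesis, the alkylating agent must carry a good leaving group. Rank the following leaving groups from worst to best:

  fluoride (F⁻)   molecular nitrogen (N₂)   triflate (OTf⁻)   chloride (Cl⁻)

A good leaving group is a weak base: the lower the pKₐ of its conjugate acid, the more readily it departs.
molecular nitrogen (N₂): no meaningful conjugate acid; N₂ departs as an exceptionally stable neutral molecule
triflate (OTf⁻): pKₐ(CF₃SO₃H (triflic acid)) ≈ -14
chloride (Cl⁻): pKₐ(HCl) ≈ -7
fluoride (F⁻): pKₐ(HF) ≈ 3.2
The question asks for worst first, so the sequence is read in increasing leaving-group ability.

fluoride (F⁻) < chloride (Cl⁻) < triflate (OTf⁻) < molecular nitrogen (N₂)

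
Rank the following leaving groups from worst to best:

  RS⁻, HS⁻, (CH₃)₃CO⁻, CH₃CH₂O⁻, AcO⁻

(CH₃)₃CO⁻ < CH₃CH₂O⁻ < RS⁻ < HS⁻ < AcO⁻

A good leaving group is a weak base: the lower the pKₐ of its conjugate acid, the more readily it departs.
AcO⁻: pKₐ(CH₃COOH) ≈ 4.8
HS⁻: pKₐ(H₂S) ≈ 7 — larger and more polarisable than the oxygen analogue
RS⁻: pKₐ(RSH (a thiol)) ≈ 10.5 — moderately basic; rarely leaves without activation
CH₃CH₂O⁻: pKₐ(CH₃CH₂OH) ≈ 16 — strong base; alkoxides do not leave unassisted
(CH₃)₃CO⁻: pKₐ(t-BuOH) ≈ 18
Reversing gives the worst-to-best order requested.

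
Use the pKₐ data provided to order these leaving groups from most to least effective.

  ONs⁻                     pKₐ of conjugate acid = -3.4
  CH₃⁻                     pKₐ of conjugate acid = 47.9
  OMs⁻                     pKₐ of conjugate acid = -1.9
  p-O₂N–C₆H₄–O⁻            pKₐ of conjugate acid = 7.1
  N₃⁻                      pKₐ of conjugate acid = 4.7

Lower conjugate-acid pKₐ ⇒ weaker base ⇒ better leaving group.
Sorting by the given values: ONs⁻ (-3.4), OMs⁻ (-1.9), N₃⁻ (4.7), p-O₂N–C₆H₄–O⁻ (7.1), CH₃⁻ (47.9).

ONs⁻ > OMs⁻ > N₃⁻ > p-O₂N–C₆H₄–O⁻ > CH₃⁻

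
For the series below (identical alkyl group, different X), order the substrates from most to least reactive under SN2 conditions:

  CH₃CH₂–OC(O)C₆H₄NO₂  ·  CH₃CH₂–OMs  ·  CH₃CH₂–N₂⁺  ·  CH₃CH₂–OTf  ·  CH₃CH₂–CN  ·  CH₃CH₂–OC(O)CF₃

CH₃CH₂–N₂⁺ > CH₃CH₂–OTf > CH₃CH₂–OMs > CH₃CH₂–OC(O)CF₃ > CH₃CH₂–OC(O)C₆H₄NO₂ > CH₃CH₂–CN

Identical carbon frameworks mean the comparison reduces to leaving-group quality.
A good leaving group is a weak base: the lower the pKₐ of its conjugate acid, the more readily it departs.
CH₃CH₂–N₂⁺ loses N₂: no meaningful conjugate acid; N₂ departs as an exceptionally stable neutral molecule
CH₃CH₂–OTf loses OTf⁻: pKₐ(CF₃SO₃H (triflic acid)) ≈ -14
CH₃CH₂–OMs loses OMs⁻: pKₐ(CH₃SO₃H (MsOH)) ≈ -1.9
CH₃CH₂–OC(O)CF₃ loses CF₃COO⁻: pKₐ(CF₃COOH) ≈ 0.2
CH₃CH₂–OC(O)C₆H₄NO₂ loses p-O₂N–C₆H₄–COO⁻: pKₐ(p-nitrobenzoic acid) ≈ 3.4
CH₃CH₂–CN loses CN⁻: pKₐ(HCN) ≈ 9.2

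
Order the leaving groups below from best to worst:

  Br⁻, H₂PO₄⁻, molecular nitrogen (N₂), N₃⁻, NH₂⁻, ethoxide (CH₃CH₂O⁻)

molecular nitrogen (N₂) > Br⁻ > H₂PO₄⁻ > N₃⁻ > ethoxide (CH₃CH₂O⁻) > NH₂⁻

Leaving-group ability tracks the stability of the departed species; conjugate-acid pKₐ is the usual yardstick (lower pKₐ → better LG).
molecular nitrogen (N₂): no meaningful conjugate acid; N₂ departs as an exceptionally stable neutral molecule
Br⁻: pKₐ(HBr) ≈ -9
H₂PO₄⁻: pKₐ(H₃PO₄) ≈ 2.1 — moderate base; biological leaving group after further activation
N₃⁻: pKₐ(HN₃) ≈ 4.7
ethoxide (CH₃CH₂O⁻): pKₐ(CH₃CH₂OH) ≈ 16 — strong base; alkoxides do not leave unassisted
NH₂⁻: pKₐ(NH₃) ≈ 38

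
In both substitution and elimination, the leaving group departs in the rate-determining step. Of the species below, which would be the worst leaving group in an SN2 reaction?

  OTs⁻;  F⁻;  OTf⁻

F⁻

The more stable X⁻ (or X) is on its own — i.e. the weaker a base it is — the better a leaving group it makes.
OTf⁻: pKₐ(CF₃SO₃H (triflic acid)) ≈ -14
OTs⁻: pKₐ(p-CH₃C₆H₄SO₃H (TsOH)) ≈ -2.8
F⁻: pKₐ(HF) ≈ 3.2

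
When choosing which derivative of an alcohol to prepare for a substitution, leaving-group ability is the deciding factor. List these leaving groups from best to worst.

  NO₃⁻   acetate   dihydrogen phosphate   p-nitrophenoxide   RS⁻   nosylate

Rank by basicity of the departing species: weakest base leaves most easily.
nosylate: pKₐ(p-O₂NC₆H₄SO₃H) ≈ -3.5
NO₃⁻: pKₐ(HNO₃) ≈ -1.3
dihydrogen phosphate: pKₐ(H₃PO₄) ≈ 2.1
acetate: pKₐ(CH₃COOH) ≈ 4.8
p-nitrophenoxide: pKₐ(p-nitrophenol) ≈ 7.2
RS⁻: pKₐ(RSH (a thiol)) ≈ 10.5

nosylate > NO₃⁻ > dihydrogen phosphate > acetate > p-nitrophenoxide > RS⁻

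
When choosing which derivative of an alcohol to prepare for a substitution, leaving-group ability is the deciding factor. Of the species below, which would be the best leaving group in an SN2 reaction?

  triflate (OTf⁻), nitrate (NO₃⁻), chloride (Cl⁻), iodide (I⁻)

triflate (OTf⁻)

Leaving-group ability tracks the stability of the departed species; conjugate-acid pKₐ is the usual yardstick (lower pKₐ → better LG).
triflate (OTf⁻): pKₐ(CF₃SO₃H (triflic acid)) ≈ -14
iodide (I⁻): pKₐ(HI) ≈ -10
chloride (Cl⁻): pKₐ(HCl) ≈ -7
nitrate (NO₃⁻): pKₐ(HNO₃) ≈ -1.3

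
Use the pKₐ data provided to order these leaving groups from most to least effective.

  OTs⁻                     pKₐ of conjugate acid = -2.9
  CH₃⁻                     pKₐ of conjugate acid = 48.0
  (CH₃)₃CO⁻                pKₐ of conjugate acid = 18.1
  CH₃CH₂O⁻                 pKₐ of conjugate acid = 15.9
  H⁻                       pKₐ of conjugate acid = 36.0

OTs⁻ > CH₃CH₂O⁻ > (CH₃)₃CO⁻ > H⁻ > CH₃⁻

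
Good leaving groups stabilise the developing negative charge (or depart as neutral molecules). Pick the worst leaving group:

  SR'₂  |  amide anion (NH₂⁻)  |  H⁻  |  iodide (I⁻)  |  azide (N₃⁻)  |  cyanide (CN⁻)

amide anion (NH₂⁻)

Rank by basicity of the departing species: weakest base leaves most easily.
iodide (I⁻): pKₐ(HI) ≈ -10
SR'₂: pKₐ(R'₂SH⁺) ≈ -7
azide (N₃⁻): pKₐ(HN₃) ≈ 4.7
cyanide (CN⁻): pKₐ(HCN) ≈ 9.2
H⁻: pKₐ(H₂) ≈ 36
amide anion (NH₂⁻): pKₐ(NH₃) ≈ 38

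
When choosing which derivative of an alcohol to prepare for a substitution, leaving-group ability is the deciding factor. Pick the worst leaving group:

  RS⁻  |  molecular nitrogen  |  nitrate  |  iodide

A good leaving group is a weak base: the lower the pKₐ of its conjugate acid, the more readily it departs.
molecular nitrogen: no meaningful conjugate acid; N₂ departs as an exceptionally stable neutral molecule
iodide: pKₐ(HI) ≈ -10
nitrate: pKₐ(HNO₃) ≈ -1.3
RS⁻: pKₐ(RSH (a thiol)) ≈ 10.5

RS⁻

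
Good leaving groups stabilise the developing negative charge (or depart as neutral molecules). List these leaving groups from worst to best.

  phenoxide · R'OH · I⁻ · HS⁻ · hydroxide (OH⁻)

hydroxide (OH⁻) < phenoxide < HS⁻ < R'OH < I⁻

I⁻: pKₐ(HI) ≈ -10
R'OH: pKₐ(R'OH₂⁺) ≈ -2.4 — neutral; leaves from a protonated ether (an oxonium ion, R–O(H)R'⁺)
HS⁻: pKₐ(H₂S) ≈ 7 — larger and more polarisable than the oxygen analogue
phenoxide: pKₐ(C₆H₅OH (phenol)) ≈ 10
hydroxide (OH⁻): pKₐ(H₂O) ≈ 15.7
Reversing gives the worst-to-best order requested.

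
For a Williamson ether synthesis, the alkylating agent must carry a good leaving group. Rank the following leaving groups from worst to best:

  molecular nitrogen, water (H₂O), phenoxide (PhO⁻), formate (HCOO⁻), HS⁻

phenoxide (PhO⁻) < HS⁻ < formate (HCOO⁻) < water (H₂O) < molecular nitrogen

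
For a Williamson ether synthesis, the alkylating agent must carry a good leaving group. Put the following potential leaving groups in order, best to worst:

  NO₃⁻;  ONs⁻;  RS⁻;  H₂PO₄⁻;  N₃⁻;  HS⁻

ONs⁻ > NO₃⁻ > H₂PO₄⁻ > N₃⁻ > HS⁻ > RS⁻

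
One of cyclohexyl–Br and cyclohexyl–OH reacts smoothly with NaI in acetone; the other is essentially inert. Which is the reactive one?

From cyclohexyl–OH the departing group would be OH⁻ (pKₐ(H₂O) ≈ 15.7). Strong base; essentially never leaves without prior activation.
From cyclohexyl–Br the leaving group is Br⁻ (pKₐ(HBr) ≈ -9). Weak base; good leaving group.
(In practice cyclohexyl–Br is made from cyclohexyl–OH by treatment with PBr₃, replacing the hydroxyl with bromide.)

cyclohexyl–Br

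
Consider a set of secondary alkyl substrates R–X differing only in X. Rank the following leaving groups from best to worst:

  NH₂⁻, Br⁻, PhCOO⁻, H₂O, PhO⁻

Br⁻ > H₂O > PhCOO⁻ > PhO⁻ > NH₂⁻

Leaving-group ability tracks the stability of the departed species; conjugate-acid pKₐ is the usual yardstick (lower pKₐ → better LG).
Br⁻: pKₐ(HBr) ≈ -9
H₂O: pKₐ(H₃O⁺) ≈ -1.7 — neutral; leaves from a protonated alcohol (R–OH₂⁺)
PhCOO⁻: pKₐ(C₆H₅COOH) ≈ 4.2 — aryl carboxylate
PhO⁻: pKₐ(C₆H₅OH (phenol)) ≈ 10
NH₂⁻: pKₐ(NH₃) ≈ 38 — extremely strong base; never a leaving group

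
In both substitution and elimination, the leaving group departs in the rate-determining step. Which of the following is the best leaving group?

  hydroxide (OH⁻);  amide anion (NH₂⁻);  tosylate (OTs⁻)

tosylate (OTs⁻)

Rank by basicity of the departing species: weakest base leaves most easily.
tosylate (OTs⁻): pKₐ(p-CH₃C₆H₄SO₃H (TsOH)) ≈ -2.8
hydroxide (OH⁻): pKₐ(H₂O) ≈ 15.7
amide anion (NH₂⁻): pKₐ(NH₃) ≈ 38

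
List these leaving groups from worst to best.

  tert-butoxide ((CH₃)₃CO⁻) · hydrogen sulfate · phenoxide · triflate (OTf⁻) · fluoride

tert-butoxide ((CH₃)₃CO⁻) < phenoxide < fluoride < hydrogen sulfate < triflate (OTf⁻)

Rank by basicity of the departing species: weakest base leaves most easily.
triflate (OTf⁻): pKₐ(CF₃SO₃H (triflic acid)) ≈ -14
hydrogen sulfate: pKₐ(H₂SO₄) ≈ -3 — conjugate base of a strong mineral acid
fluoride: pKₐ(HF) ≈ 3.2 — small and strongly basic; the poor halide leaving group
phenoxide: pKₐ(C₆H₅OH (phenol)) ≈ 10
tert-butoxide ((CH₃)₃CO⁻): pKₐ(t-BuOH) ≈ 18 — bulky, strongly basic alkoxide
The question asks for worst first, so the sequence is read in increasing leaving-group ability.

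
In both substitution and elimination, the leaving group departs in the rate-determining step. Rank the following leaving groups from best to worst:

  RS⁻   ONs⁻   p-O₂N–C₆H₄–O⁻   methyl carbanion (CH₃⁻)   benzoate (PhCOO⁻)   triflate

triflate > ONs⁻ > benzoate (PhCOO⁻) > p-O₂N–C₆H₄–O⁻ > RS⁻ > methyl carbanion (CH₃⁻)

The more stable X⁻ (or X) is on its own — i.e. the weaker a base it is — the better a leaving group it makes.
triflate: pKₐ(CF₃SO₃H (triflic acid)) ≈ -14
ONs⁻: pKₐ(p-O₂NC₆H₄SO₃H) ≈ -3.5
benzoate (PhCOO⁻): pKₐ(C₆H₅COOH) ≈ 4.2
p-O₂N–C₆H₄–O⁻: pKₐ(p-nitrophenol) ≈ 7.2
RS⁻: pKₐ(RSH (a thiol)) ≈ 10.5
methyl carbanion (CH₃⁻): pKₐ(CH₄) ≈ 48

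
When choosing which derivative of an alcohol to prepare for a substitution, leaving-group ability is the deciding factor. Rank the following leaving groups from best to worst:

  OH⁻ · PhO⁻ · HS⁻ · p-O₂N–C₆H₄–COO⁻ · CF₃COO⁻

CF₃COO⁻: pKₐ(CF₃COOH) ≈ 0.2 — strongly electron-withdrawing CF₃ stabilises the carboxylate
p-O₂N–C₆H₄–COO⁻: pKₐ(p-nitrobenzoic acid) ≈ 3.4 — electron-withdrawing nitro group stabilises the carboxylate
HS⁻: pKₐ(H₂S) ≈ 7
PhO⁻: pKₐ(C₆H₅OH (phenol)) ≈ 10
OH⁻: pKₐ(H₂O) ≈ 15.7 — strong base; essentially never leaves without prior activation

CF₃COO⁻ > p-O₂N–C₆H₄–COO⁻ > HS⁻ > PhO⁻ > OH⁻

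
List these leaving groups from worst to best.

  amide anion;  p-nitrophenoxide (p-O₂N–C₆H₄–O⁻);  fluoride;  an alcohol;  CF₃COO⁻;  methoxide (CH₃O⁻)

Rank by basicity of the departing species: weakest base leaves most easily.
an alcohol: pKₐ(R'OH₂⁺) ≈ -2.4 — neutral; leaves from a protonated ether (an oxonium ion, R–O(H)R'⁺)
CF₃COO⁻: pKₐ(CF₃COOH) ≈ 0.2 — strongly electron-withdrawing CF₃ stabilises the carboxylate
fluoride: pKₐ(HF) ≈ 3.2
p-nitrophenoxide (p-O₂N–C₆H₄–O⁻): pKₐ(p-nitrophenol) ≈ 7.2 — nitro group delocalises the charge; the classic chromogenic LG
methoxide (CH₃O⁻): pKₐ(CH₃OH) ≈ 15.5 — strong base; alkoxides do not leave unassisted
amide anion: pKₐ(NH₃) ≈ 38 — extremely strong base; never a leaving group
The question asks for worst first, so the sequence is read in increasing leaving-group ability.

amide anion < methoxide (CH₃O⁻) < p-nitrophenoxide (p-O₂N–C₆H₄–O⁻) < fluoride < CF₃COO⁻ < an alcohol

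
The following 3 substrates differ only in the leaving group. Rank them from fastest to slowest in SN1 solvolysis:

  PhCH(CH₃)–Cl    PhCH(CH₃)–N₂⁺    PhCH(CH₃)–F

PhCH(CH₃)–N₂⁺ > PhCH(CH₃)–Cl > PhCH(CH₃)–F

Same R in every case — rank the leaving groups.
Leaving-group ability tracks the stability of the departed species; conjugate-acid pKₐ is the usual yardstick (lower pKₐ → better LG).
PhCH(CH₃)–N₂⁺ loses N₂: no meaningful conjugate acid; N₂ departs as an exceptionally stable neutral molecule
PhCH(CH₃)–Cl loses Cl⁻: pKₐ(HCl) ≈ -7
PhCH(CH₃)–F loses F⁻: pKₐ(HF) ≈ 3.2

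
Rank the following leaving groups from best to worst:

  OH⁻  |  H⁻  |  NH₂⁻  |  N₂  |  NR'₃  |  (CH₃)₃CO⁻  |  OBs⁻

N₂ > OBs⁻ > NR'₃ > OH⁻ > (CH₃)₃CO⁻ > H⁻ > NH₂⁻

A good leaving group is a weak base: the lower the pKₐ of its conjugate acid, the more readily it departs.
N₂: no meaningful conjugate acid; N₂ departs as an exceptionally stable neutral molecule
OBs⁻: pKₐ(p-BrC₆H₄SO₃H) ≈ -2.8 — arenesulfonate with a p-bromo substituent
NR'₃: pKₐ(R'₃NH⁺) ≈ 10.7
OH⁻: pKₐ(H₂O) ≈ 15.7 — strong base; essentially never leaves without prior activation
(CH₃)₃CO⁻: pKₐ(t-BuOH) ≈ 18
H⁻: pKₐ(H₂) ≈ 36
NH₂⁻: pKₐ(NH₃) ≈ 38 — extremely strong base; never a leaving group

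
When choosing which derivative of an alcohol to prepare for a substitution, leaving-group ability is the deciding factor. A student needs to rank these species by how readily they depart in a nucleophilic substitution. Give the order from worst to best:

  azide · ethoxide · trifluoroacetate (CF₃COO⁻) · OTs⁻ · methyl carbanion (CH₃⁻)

methyl carbanion (CH₃⁻) < ethoxide < azide < trifluoroacetate (CF₃COO⁻) < OTs⁻

OTs⁻: pKₐ(p-CH₃C₆H₄SO₃H (TsOH)) ≈ -2.8 — resonance-delocalised arenesulfonate
trifluoroacetate (CF₃COO⁻): pKₐ(CF₃COOH) ≈ 0.2 — strongly electron-withdrawing CF₃ stabilises the carboxylate
azide: pKₐ(HN₃) ≈ 4.7 — linear, resonance-stabilised
ethoxide: pKₐ(CH₃CH₂OH) ≈ 16
methyl carbanion (CH₃⁻): pKₐ(CH₄) ≈ 48 — unstabilised carbanion; the worst conceivable leaving group
Reversing gives the worst-to-best order requested.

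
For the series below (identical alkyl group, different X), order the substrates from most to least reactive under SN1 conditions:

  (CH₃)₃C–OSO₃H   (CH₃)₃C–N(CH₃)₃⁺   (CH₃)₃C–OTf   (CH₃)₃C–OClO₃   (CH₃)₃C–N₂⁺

(CH₃)₃C–N₂⁺ > (CH₃)₃C–OTf > (CH₃)₃C–OClO₃ > (CH₃)₃C–OSO₃H > (CH₃)₃C–N(CH₃)₃⁺

With the same alkyl group throughout, only the leaving group differentiates the rates.
Rank by basicity of the departing species: weakest base leaves most easily.
(CH₃)₃C–N₂⁺ loses N₂: no meaningful conjugate acid; N₂ departs as an exceptionally stable neutral molecule
(CH₃)₃C–OTf loses OTf⁻: pKₐ(CF₃SO₃H (triflic acid)) ≈ -14
(CH₃)₃C–OClO₃ loses ClO₄⁻: pKₐ(HClO₄) ≈ -10
(CH₃)₃C–OSO₃H loses HSO₄⁻: pKₐ(H₂SO₄) ≈ -3
(CH₃)₃C–N(CH₃)₃⁺ loses NR'₃: pKₐ(R'₃NH⁺) ≈ 10.7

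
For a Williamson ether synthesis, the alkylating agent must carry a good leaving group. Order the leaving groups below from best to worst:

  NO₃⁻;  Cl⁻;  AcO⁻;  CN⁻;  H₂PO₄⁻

Cl⁻ > NO₃⁻ > H₂PO₄⁻ > AcO⁻ > CN⁻

The more stable X⁻ (or X) is on its own — i.e. the weaker a base it is — the better a leaving group it makes.
Cl⁻: pKₐ(HCl) ≈ -7 — moderately weak base
NO₃⁻: pKₐ(HNO₃) ≈ -1.3 — resonance-delocalised over three oxygens
H₂PO₄⁻: pKₐ(H₃PO₄) ≈ 2.1
AcO⁻: pKₐ(CH₃COOH) ≈ 4.8 — resonance-stabilised but still a weak base
CN⁻: pKₐ(HCN) ≈ 9.2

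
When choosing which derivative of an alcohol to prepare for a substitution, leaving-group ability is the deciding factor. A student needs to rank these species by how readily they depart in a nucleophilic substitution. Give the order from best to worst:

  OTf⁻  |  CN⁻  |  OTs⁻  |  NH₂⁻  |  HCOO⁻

OTf⁻ > OTs⁻ > HCOO⁻ > CN⁻ > NH₂⁻

The more stable X⁻ (or X) is on its own — i.e. the weaker a base it is — the better a leaving group it makes.
OTf⁻: pKₐ(CF₃SO₃H (triflic acid)) ≈ -14
OTs⁻: pKₐ(p-CH₃C₆H₄SO₃H (TsOH)) ≈ -2.8
HCOO⁻: pKₐ(HCOOH) ≈ 3.8
CN⁻: pKₐ(HCN) ≈ 9.2
NH₂⁻: pKₐ(NH₃) ≈ 38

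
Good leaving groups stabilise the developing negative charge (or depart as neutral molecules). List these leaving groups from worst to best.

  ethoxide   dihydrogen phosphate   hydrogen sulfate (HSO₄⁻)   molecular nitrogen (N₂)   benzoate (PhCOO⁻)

molecular nitrogen (N₂): no meaningful conjugate acid; N₂ departs as an exceptionally stable neutral molecule
hydrogen sulfate (HSO₄⁻): pKₐ(H₂SO₄) ≈ -3
dihydrogen phosphate: pKₐ(H₃PO₄) ≈ 2.1
benzoate (PhCOO⁻): pKₐ(C₆H₅COOH) ≈ 4.2
ethoxide: pKₐ(CH₃CH₂OH) ≈ 16
Listed from poorest to best leaving group as asked.

ethoxide < benzoate (PhCOO⁻) < dihydrogen phosphate < hydrogen sulfate (HSO₄⁻) < molecular nitrogen (N₂)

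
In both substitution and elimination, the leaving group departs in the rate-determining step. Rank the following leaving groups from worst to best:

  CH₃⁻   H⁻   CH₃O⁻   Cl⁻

A good leaving group is a weak base: the lower the pKₐ of its conjugate acid, the more readily it departs.
Cl⁻: pKₐ(HCl) ≈ -7
CH₃O⁻: pKₐ(CH₃OH) ≈ 15.5
H⁻: pKₐ(H₂) ≈ 36
CH₃⁻: pKₐ(CH₄) ≈ 48
The question asks for worst first, so the sequence is read in increasing leaving-group ability.

CH₃⁻ < H⁻ < CH₃O⁻ < Cl⁻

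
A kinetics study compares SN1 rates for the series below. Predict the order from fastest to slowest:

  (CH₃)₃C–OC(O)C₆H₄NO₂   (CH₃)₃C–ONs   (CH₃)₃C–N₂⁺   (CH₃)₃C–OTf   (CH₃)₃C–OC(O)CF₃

(CH₃)₃C–N₂⁺ > (CH₃)₃C–OTf > (CH₃)₃C–ONs > (CH₃)₃C–OC(O)CF₃ > (CH₃)₃C–OC(O)C₆H₄NO₂

The skeletons are identical, so relative rate is governed entirely by leaving-group ability.
Leaving-group ability tracks the stability of the departed species; conjugate-acid pKₐ is the usual yardstick (lower pKₐ → better LG).
(CH₃)₃C–N₂⁺ loses N₂: no meaningful conjugate acid; N₂ departs as an exceptionally stable neutral molecule
(CH₃)₃C–OTf loses OTf⁻: pKₐ(CF₃SO₃H (triflic acid)) ≈ -14
(CH₃)₃C–ONs loses ONs⁻: pKₐ(p-O₂NC₆H₄SO₃H) ≈ -3.5
(CH₃)₃C–OC(O)CF₃ loses CF₃COO⁻: pKₐ(CF₃COOH) ≈ 0.2
(CH₃)₃C–OC(O)C₆H₄NO₂ loses p-O₂N–C₆H₄–COO⁻: pKₐ(p-nitrobenzoic acid) ≈ 3.4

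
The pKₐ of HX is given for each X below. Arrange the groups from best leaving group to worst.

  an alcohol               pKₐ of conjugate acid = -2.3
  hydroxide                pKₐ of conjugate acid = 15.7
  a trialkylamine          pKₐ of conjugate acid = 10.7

an alcohol > a trialkylamine > hydroxide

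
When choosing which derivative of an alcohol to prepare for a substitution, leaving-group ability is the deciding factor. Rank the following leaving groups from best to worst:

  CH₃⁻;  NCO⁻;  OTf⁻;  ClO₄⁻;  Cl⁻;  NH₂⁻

OTf⁻ > ClO₄⁻ > Cl⁻ > NCO⁻ > NH₂⁻ > CH₃⁻

A good leaving group is a weak base: the lower the pKₐ of its conjugate acid, the more readily it departs.
OTf⁻: pKₐ(CF₃SO₃H (triflic acid)) ≈ -14 — charge spread over three oxygens and a CF₃ group; the premier leaving group in synthesis
ClO₄⁻: pKₐ(HClO₄) ≈ -10 — extremely weak base; rarely used for safety reasons
Cl⁻: pKₐ(HCl) ≈ -7 — moderately weak base
NCO⁻: pKₐ(HOCN) ≈ 3.5 — resonance between N and O
NH₂⁻: pKₐ(NH₃) ≈ 38
CH₃⁻: pKₐ(CH₄) ≈ 48 — unstabilised carbanion; the worst conceivable leaving group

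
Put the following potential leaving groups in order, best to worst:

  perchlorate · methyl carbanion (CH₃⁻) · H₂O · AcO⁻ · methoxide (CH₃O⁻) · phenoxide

perchlorate: pKₐ(HClO₄) ≈ -10
H₂O: pKₐ(H₃O⁺) ≈ -1.7
AcO⁻: pKₐ(CH₃COOH) ≈ 4.8 — resonance-stabilised but still a weak base
phenoxide: pKₐ(C₆H₅OH (phenol)) ≈ 10 — resonance into the ring helps, but still a poor LG
methoxide (CH₃O⁻): pKₐ(CH₃OH) ≈ 15.5 — strong base; alkoxides do not leave unassisted
methyl carbanion (CH₃⁻): pKₐ(CH₄) ≈ 48 — unstabilised carbanion; the worst conceivable leaving group

perchlorate > H₂O > AcO⁻ > phenoxide > methoxide (CH₃O⁻) > methyl carbanion (CH₃⁻)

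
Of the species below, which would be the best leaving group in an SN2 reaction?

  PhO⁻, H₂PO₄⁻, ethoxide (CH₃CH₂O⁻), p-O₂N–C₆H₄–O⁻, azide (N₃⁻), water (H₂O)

water (H₂O): pKₐ(H₃O⁺) ≈ -1.7
H₂PO₄⁻: pKₐ(H₃PO₄) ≈ 2.1
azide (N₃⁻): pKₐ(HN₃) ≈ 4.7
p-O₂N–C₆H₄–O⁻: pKₐ(p-nitrophenol) ≈ 7.2
PhO⁻: pKₐ(C₆H₅OH (phenol)) ≈ 10
ethoxide (CH₃CH₂O⁻): pKₐ(CH₃CH₂OH) ≈ 16

water (H₂O)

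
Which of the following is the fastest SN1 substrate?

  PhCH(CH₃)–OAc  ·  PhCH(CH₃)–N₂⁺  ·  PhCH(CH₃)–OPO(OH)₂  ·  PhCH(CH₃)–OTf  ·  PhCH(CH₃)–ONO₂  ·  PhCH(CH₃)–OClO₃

PhCH(CH₃)–N₂⁺

Same R in every case — rank the leaving groups.
The more stable X⁻ (or X) is on its own — i.e. the weaker a base it is — the better a leaving group it makes.
PhCH(CH₃)–N₂⁺ loses N₂: no meaningful conjugate acid; N₂ departs as an exceptionally stable neutral molecule
PhCH(CH₃)–OTf loses OTf⁻: pKₐ(CF₃SO₃H (triflic acid)) ≈ -14
PhCH(CH₃)–OClO₃ loses ClO₄⁻: pKₐ(HClO₄) ≈ -10
PhCH(CH₃)–ONO₂ loses NO₃⁻: pKₐ(HNO₃) ≈ -1.3
PhCH(CH₃)–OPO(OH)₂ loses H₂PO₄⁻: pKₐ(H₃PO₄) ≈ 2.1
PhCH(CH₃)–OAc loses AcO⁻: pKₐ(CH₃COOH) ≈ 4.8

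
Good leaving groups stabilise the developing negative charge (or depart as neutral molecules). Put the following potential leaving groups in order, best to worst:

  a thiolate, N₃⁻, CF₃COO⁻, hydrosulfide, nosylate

Rank by basicity of the departing species: weakest base leaves most easily.
nosylate: pKₐ(p-O₂NC₆H₄SO₃H) ≈ -3.5
CF₃COO⁻: pKₐ(CF₃COOH) ≈ 0.2
N₃⁻: pKₐ(HN₃) ≈ 4.7
hydrosulfide: pKₐ(H₂S) ≈ 7
a thiolate: pKₐ(RSH (a thiol)) ≈ 10.5

nosylate > CF₃COO⁻ > N₃⁻ > hydrosulfide > a thiolate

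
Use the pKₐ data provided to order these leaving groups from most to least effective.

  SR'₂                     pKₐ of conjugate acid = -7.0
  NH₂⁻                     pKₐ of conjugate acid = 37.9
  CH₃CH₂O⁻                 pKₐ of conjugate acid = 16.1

SR'₂ > CH₃CH₂O⁻ > NH₂⁻

Lower conjugate-acid pKₐ ⇒ weaker base ⇒ better leaving group.
Sorting by the given values: SR'₂ (-7.0), CH₃CH₂O⁻ (16.1), NH₂⁻ (37.9).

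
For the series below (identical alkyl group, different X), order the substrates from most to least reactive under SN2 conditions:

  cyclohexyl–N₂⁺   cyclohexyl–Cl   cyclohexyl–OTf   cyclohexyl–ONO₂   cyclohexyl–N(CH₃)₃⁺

cyclohexyl–N₂⁺ > cyclohexyl–OTf > cyclohexyl–Cl > cyclohexyl–ONO₂ > cyclohexyl–N(CH₃)₃⁺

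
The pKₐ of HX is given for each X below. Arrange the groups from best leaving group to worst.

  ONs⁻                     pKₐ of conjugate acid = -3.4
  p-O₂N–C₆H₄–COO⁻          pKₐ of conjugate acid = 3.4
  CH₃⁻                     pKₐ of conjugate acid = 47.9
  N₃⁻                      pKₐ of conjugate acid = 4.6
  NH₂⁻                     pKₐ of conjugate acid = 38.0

Lower conjugate-acid pKₐ ⇒ weaker base ⇒ better leaving group.
Sorting by the given values: ONs⁻ (-3.4), p-O₂N–C₆H₄–COO⁻ (3.4), N₃⁻ (4.6), NH₂⁻ (38.0), CH₃⁻ (47.9).

ONs⁻ > p-O₂N–C₆H₄–COO⁻ > N₃⁻ > NH₂⁻ > CH₃⁻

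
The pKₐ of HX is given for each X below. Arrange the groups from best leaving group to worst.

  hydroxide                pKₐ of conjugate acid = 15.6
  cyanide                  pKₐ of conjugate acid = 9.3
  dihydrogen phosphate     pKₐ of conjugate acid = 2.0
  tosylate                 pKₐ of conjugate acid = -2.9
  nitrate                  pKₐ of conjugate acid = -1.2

tosylate > nitrate > dihydrogen phosphate > cyanide > hydroxide

Lower conjugate-acid pKₐ ⇒ weaker base ⇒ better leaving group.
Sorting by the given values: tosylate (-2.9), nitrate (-1.2), dihydrogen phosphate (2.0), cyanide (9.3), hydroxide (15.6).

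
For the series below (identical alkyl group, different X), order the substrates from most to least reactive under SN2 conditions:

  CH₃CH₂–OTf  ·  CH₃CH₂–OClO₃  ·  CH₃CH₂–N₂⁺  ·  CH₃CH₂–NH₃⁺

CH₃CH₂–N₂⁺ > CH₃CH₂–OTf > CH₃CH₂–OClO₃ > CH₃CH₂–NH₃⁺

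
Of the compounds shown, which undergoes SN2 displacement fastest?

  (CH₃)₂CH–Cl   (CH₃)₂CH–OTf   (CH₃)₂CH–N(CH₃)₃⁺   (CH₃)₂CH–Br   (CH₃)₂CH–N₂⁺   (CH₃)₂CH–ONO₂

(CH₃)₂CH–N₂⁺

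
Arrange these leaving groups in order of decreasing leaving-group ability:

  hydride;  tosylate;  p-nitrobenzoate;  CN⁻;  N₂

N₂ > tosylate > p-nitrobenzoate > CN⁻ > hydride

N₂: no meaningful conjugate acid; N₂ departs as an exceptionally stable neutral molecule
tosylate: pKₐ(p-CH₃C₆H₄SO₃H (TsOH)) ≈ -2.8 — resonance-delocalised arenesulfonate
p-nitrobenzoate: pKₐ(p-nitrobenzoic acid) ≈ 3.4
CN⁻: pKₐ(HCN) ≈ 9.2
hydride: pKₐ(H₂) ≈ 36 — extremely strong base; leaves only in special hydride-transfer contexts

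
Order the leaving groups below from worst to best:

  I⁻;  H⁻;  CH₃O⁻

The more stable X⁻ (or X) is on its own — i.e. the weaker a base it is — the better a leaving group it makes.
I⁻: pKₐ(HI) ≈ -10
CH₃O⁻: pKₐ(CH₃OH) ≈ 15.5
H⁻: pKₐ(H₂) ≈ 36
The question asks for worst first, so the sequence is read in increasing leaving-group ability.

H⁻ < CH₃O⁻ < I⁻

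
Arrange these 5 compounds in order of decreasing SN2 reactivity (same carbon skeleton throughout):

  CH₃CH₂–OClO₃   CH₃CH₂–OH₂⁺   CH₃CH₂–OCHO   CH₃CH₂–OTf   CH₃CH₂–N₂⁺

CH₃CH₂–N₂⁺ > CH₃CH₂–OTf > CH₃CH₂–OClO₃ > CH₃CH₂–OH₂⁺ > CH₃CH₂–OCHO

Identical carbon frameworks mean the comparison reduces to leaving-group quality.
Leaving-group ability tracks the stability of the departed species; conjugate-acid pKₐ is the usual yardstick (lower pKₐ → better LG).
CH₃CH₂–N₂⁺ loses N₂: no meaningful conjugate acid; N₂ departs as an exceptionally stable neutral molecule
CH₃CH₂–OTf loses OTf⁻: pKₐ(CF₃SO₃H (triflic acid)) ≈ -14
CH₃CH₂–OClO₃ loses ClO₄⁻: pKₐ(HClO₄) ≈ -10
CH₃CH₂–OH₂⁺ loses H₂O: pKₐ(H₃O⁺) ≈ -1.7
CH₃CH₂–OCHO loses HCOO⁻: pKₐ(HCOOH) ≈ 3.8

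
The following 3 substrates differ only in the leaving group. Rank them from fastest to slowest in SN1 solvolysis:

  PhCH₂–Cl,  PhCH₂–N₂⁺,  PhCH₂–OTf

PhCH₂–N₂⁺ > PhCH₂–OTf > PhCH₂–Cl

The skeletons are identical, so relative rate is governed entirely by leaving-group ability.
A good leaving group is a weak base: the lower the pKₐ of its conjugate acid, the more readily it departs.
PhCH₂–N₂⁺ loses N₂: no meaningful conjugate acid; N₂ departs as an exceptionally stable neutral molecule
PhCH₂–OTf loses OTf⁻: pKₐ(CF₃SO₃H (triflic acid)) ≈ -14
PhCH₂–Cl loses Cl⁻: pKₐ(HCl) ≈ -7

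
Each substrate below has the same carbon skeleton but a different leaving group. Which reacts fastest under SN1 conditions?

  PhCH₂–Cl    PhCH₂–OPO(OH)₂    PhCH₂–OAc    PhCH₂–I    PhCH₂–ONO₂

PhCH₂–I

Identical carbon frameworks mean the comparison reduces to leaving-group quality.
Leaving-group ability tracks the stability of the departed species; conjugate-acid pKₐ is the usual yardstick (lower pKₐ → better LG).
PhCH₂–I loses I⁻: pKₐ(HI) ≈ -10
PhCH₂–Cl loses Cl⁻: pKₐ(HCl) ≈ -7
PhCH₂–ONO₂ loses NO₃⁻: pKₐ(HNO₃) ≈ -1.3
PhCH₂–OPO(OH)₂ loses H₂PO₄⁻: pKₐ(H₃PO₄) ≈ 2.1
PhCH₂–OAc loses AcO⁻: pKₐ(CH₃COOH) ≈ 4.8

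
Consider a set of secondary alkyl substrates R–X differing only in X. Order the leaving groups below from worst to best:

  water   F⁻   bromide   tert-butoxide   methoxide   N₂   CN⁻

tert-butoxide < methoxide < CN⁻ < F⁻ < water < bromide < N₂

N₂: no meaningful conjugate acid; N₂ departs as an exceptionally stable neutral molecule
bromide: pKₐ(HBr) ≈ -9
water: pKₐ(H₃O⁺) ≈ -1.7 — neutral; leaves from a protonated alcohol (R–OH₂⁺)
F⁻: pKₐ(HF) ≈ 3.2
CN⁻: pKₐ(HCN) ≈ 9.2
methoxide: pKₐ(CH₃OH) ≈ 15.5 — strong base; alkoxides do not leave unassisted
tert-butoxide: pKₐ(t-BuOH) ≈ 18 — bulky, strongly basic alkoxide
Reversing gives the worst-to-best order requested.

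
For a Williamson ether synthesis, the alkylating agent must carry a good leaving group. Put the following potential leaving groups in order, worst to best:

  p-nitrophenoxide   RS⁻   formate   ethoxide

ethoxide < RS⁻ < p-nitrophenoxide < formate

formate: pKₐ(HCOOH) ≈ 3.8 — resonance-stabilised carboxylate
p-nitrophenoxide: pKₐ(p-nitrophenol) ≈ 7.2
RS⁻: pKₐ(RSH (a thiol)) ≈ 10.5 — moderately basic; rarely leaves without activation
ethoxide: pKₐ(CH₃CH₂OH) ≈ 16 — strong base; alkoxides do not leave unassisted
Reversing gives the worst-to-best order requested.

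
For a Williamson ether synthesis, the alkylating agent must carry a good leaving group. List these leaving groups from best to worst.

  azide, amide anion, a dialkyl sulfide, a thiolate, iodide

iodide > a dialkyl sulfide > azide > a thiolate > amide anion

iodide: pKₐ(HI) ≈ -10
a dialkyl sulfide: pKₐ(R'₂SH⁺) ≈ -7
azide: pKₐ(HN₃) ≈ 4.7
a thiolate: pKₐ(RSH (a thiol)) ≈ 10.5
amide anion: pKₐ(NH₃) ≈ 38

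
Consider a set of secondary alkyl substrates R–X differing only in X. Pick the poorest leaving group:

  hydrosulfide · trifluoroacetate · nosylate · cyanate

hydrosulfide

The more stable X⁻ (or X) is on its own — i.e. the weaker a base it is — the better a leaving group it makes.
nosylate: pKₐ(p-O₂NC₆H₄SO₃H) ≈ -3.5
trifluoroacetate: pKₐ(CF₃COOH) ≈ 0.2
cyanate: pKₐ(HOCN) ≈ 3.5
hydrosulfide: pKₐ(H₂S) ≈ 7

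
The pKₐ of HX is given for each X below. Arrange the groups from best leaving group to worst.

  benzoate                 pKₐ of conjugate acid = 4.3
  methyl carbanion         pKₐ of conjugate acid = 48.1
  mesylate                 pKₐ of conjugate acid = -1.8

mesylate > benzoate > methyl carbanion

Lower conjugate-acid pKₐ ⇒ weaker base ⇒ better leaving group.
Sorting by the given values: mesylate (-1.8), benzoate (4.3), methyl carbanion (48.1).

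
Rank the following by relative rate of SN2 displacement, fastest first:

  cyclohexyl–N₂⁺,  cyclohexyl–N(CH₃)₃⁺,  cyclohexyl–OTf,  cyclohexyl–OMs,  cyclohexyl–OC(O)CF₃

cyclohexyl–N₂⁺ > cyclohexyl–OTf > cyclohexyl–OMs > cyclohexyl–OC(O)CF₃ > cyclohexyl–N(CH₃)₃⁺

Same R in every case — rank the leaving groups.
Leaving-group ability tracks the stability of the departed species; conjugate-acid pKₐ is the usual yardstick (lower pKₐ → better LG).
cyclohexyl–N₂⁺ loses N₂: no meaningful conjugate acid; N₂ departs as an exceptionally stable neutral molecule
cyclohexyl–OTf loses OTf⁻: pKₐ(CF₃SO₃H (triflic acid)) ≈ -14
cyclohexyl–OMs loses OMs⁻: pKₐ(CH₃SO₃H (MsOH)) ≈ -1.9
cyclohexyl–OC(O)CF₃ loses CF₃COO⁻: pKₐ(CF₃COOH) ≈ 0.2
cyclohexyl–N(CH₃)₃⁺ loses NR'₃: pKₐ(R'₃NH⁺) ≈ 10.7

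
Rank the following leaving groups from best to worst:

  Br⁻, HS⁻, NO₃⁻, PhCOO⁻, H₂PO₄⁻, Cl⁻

Br⁻: pKₐ(HBr) ≈ -9 — weak base; good leaving group
Cl⁻: pKₐ(HCl) ≈ -7 — moderately weak base
NO₃⁻: pKₐ(HNO₃) ≈ -1.3 — resonance-delocalised over three oxygens
H₂PO₄⁻: pKₐ(H₃PO₄) ≈ 2.1 — moderate base; biological leaving group after further activation
PhCOO⁻: pKₐ(C₆H₅COOH) ≈ 4.2 — aryl carboxylate
HS⁻: pKₐ(H₂S) ≈ 7

Br⁻ > Cl⁻ > NO₃⁻ > H₂PO₄⁻ > PhCOO⁻ > HS⁻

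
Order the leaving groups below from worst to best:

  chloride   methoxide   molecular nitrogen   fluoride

methoxide < fluoride < chloride < molecular nitrogen

Leaving-group ability tracks the stability of the departed species; conjugate-acid pKₐ is the usual yardstick (lower pKₐ → better LG).
molecular nitrogen: no meaningful conjugate acid; N₂ departs as an exceptionally stable neutral molecule
chloride: pKₐ(HCl) ≈ -7
fluoride: pKₐ(HF) ≈ 3.2
methoxide: pKₐ(CH₃OH) ≈ 15.5
The question asks for worst first, so the sequence is read in increasing leaving-group ability.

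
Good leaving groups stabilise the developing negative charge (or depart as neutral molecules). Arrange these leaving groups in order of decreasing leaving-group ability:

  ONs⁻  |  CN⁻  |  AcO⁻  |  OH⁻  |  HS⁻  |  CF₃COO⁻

Leaving-group ability tracks the stability of the departed species; conjugate-acid pKₐ is the usual yardstick (lower pKₐ → better LG).
ONs⁻: pKₐ(p-O₂NC₆H₄SO₃H) ≈ -3.5
CF₃COO⁻: pKₐ(CF₃COOH) ≈ 0.2
AcO⁻: pKₐ(CH₃COOH) ≈ 4.8
HS⁻: pKₐ(H₂S) ≈ 7
CN⁻: pKₐ(HCN) ≈ 9.2
OH⁻: pKₐ(H₂O) ≈ 15.7

ONs⁻ > CF₃COO⁻ > AcO⁻ > HS⁻ > CN⁻ > OH⁻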